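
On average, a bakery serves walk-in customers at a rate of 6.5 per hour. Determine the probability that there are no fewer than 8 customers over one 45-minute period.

Over the interval, μ = 6.5 × 0.75 = 4.875 (a 45-minute period = 0.75 hours).
P(N ≥ 8) = 1 − P(N ≤ 7) = 1 − Σ_{j=0}^{7} e^(−μ) μ^j/j! ≈ 0.1206.

0.1206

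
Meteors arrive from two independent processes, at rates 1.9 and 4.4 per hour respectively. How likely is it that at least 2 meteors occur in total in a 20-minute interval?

Independent Poisson processes superpose: combined rate λ = 1.9 + 4.4 = 6.3 per hour.
Over the interval, μ = 6.3 × 1/3 = 2.1 (a 20-minute interval = 1/3 hours).
P(N ≥ 2) = 1 − P(N ≤ 1) ≈ 0.6204.

0.6204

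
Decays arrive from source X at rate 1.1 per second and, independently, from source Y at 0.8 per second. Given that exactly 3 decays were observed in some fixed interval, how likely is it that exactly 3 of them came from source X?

0.1941

Given the total, each event is independently from source X with probability p = λ_X/(λ_X+λ_Y) = 1.1/1.9 ≈ 0.5789.
So K ~ Binomial(3, 1.1/1.9): P(K = 3) = C(3,3) · (1.1/1.9)^3 · (0.8/1.9)^0 ≈ 0.1941.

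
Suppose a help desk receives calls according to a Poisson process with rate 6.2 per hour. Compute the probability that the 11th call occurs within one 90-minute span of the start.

Over the interval, μ = 6.2 × 1.5 = 9.3 (a 90-minute span = 1.5 hours).
The 11th arrival falls in the interval iff at least 11 events occur there: P(S_11 ≤ t) = P(N ≥ 11) = 1 − P(N ≤ 10) ≈ 0.3301.

0.3301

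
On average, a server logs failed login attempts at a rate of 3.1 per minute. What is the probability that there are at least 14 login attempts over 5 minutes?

0.6829

Over the interval, μ = 3.1 × 5 = 15.5 (5 minutes).
P(N ≥ 14) = 1 − P(N ≤ 13) = 1 − Σ_{j=0}^{13} e^(−μ) μ^j/j! ≈ 0.6829.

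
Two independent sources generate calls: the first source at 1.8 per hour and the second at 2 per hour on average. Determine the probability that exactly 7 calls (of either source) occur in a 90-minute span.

0.1298

Independent Poisson processes superpose: combined rate λ = 1.8 + 2 = 3.8 per hour.
Over the interval, μ = 3.8 × 1.5 = 5.7 (a 90-minute span = 1.5 hours).
P(N = 7) = e^(−5.7) · 5.7^7/7! ≈ 0.1298.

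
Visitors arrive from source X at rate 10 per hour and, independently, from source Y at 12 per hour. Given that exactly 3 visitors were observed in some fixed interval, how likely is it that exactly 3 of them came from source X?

0.0939

Given the total, each event is independently from source X with probability p = λ_X/(λ_X+λ_Y) = 10/22 ≈ 0.4545.
So K ~ Binomial(3, 10/22): P(K = 3) = C(3,3) · (10/22)^3 · (12/22)^0 ≈ 0.0939.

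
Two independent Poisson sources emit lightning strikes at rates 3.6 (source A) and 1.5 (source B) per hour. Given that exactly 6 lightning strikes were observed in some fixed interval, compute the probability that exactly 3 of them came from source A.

0.1790

Given the total, each event is independently from source A with probability p = λ_A/(λ_A+λ_B) = 3.6/5.1 ≈ 0.7059.
So K ~ Binomial(6, 3.6/5.1): P(K = 3) = C(6,3) · (3.6/5.1)^3 · (1.5/5.1)^3 ≈ 0.1790.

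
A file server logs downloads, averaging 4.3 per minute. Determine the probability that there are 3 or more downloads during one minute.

0.8026

With mean μ = 4.3 per minute,
P(N ≥ 3) = 1 − P(N ≤ 2) = 1 − Σ_{j=0}^{2} e^(−μ) μ^j/j! ≈ 0.8026.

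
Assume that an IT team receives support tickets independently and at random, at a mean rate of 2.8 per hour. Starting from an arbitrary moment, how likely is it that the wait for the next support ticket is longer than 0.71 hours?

0.1370

The wait for the next event is exponential with rate λ = 2.8 per hour.
P(T > 0.71) = e^(−λt) = e^(−2.8 × 0.71) = e^(−1.988) ≈ 0.1370.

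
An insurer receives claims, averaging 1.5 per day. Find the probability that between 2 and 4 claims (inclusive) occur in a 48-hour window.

Over the interval, μ = 1.5 × 2 = 3 (a 48-hour window = 2 days).
P(2 ≤ N ≤ 4) = Σ_{j=2}^{4} e^(−3) · 3^j/j! ≈ 0.6161.

0.6161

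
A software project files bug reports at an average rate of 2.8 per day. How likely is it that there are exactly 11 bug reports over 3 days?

Over the interval, μ = 2.8 × 3 = 8.4 (3 days).
P(N = 11) = e^(−μ) μ^11/11! = e^(−8.4) · 8.4^11/39916800 ≈ 0.0828.

0.0828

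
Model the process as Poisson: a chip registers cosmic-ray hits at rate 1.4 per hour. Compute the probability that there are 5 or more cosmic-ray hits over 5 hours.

Over the interval, μ = 1.4 × 5 = 7 (5 hours).
P(N ≥ 5) = 1 − P(N ≤ 4) = 1 − Σ_{j=0}^{4} e^(−μ) μ^j/j! ≈ 0.8270.

0.8270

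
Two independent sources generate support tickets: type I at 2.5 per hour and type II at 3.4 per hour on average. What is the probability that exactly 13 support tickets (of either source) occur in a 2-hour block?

Independent Poisson processes superpose: combined rate λ = 2.5 + 3.4 = 5.9 per hour.
Over the interval, μ = 5.9 × 2 = 11.8 (a 2-hour block = 2 hours).
P(N = 13) = e^(−11.8) · 11.8^13/13! ≈ 0.1036.

0.1036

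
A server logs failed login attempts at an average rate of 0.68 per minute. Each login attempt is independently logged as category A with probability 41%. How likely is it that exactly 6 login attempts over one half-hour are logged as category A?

0.1108

Thinning: the login attempts that are logged as category A themselves form a Poisson process with rate 0.41 × 0.68 = 0.2788 per minute.
Over the interval, μ = 0.2788 × 30 = 8.364 (a half-hour = 30 minutes).
P(N = 6) = e^(−8.364) · 8.364^6/6! ≈ 0.1108.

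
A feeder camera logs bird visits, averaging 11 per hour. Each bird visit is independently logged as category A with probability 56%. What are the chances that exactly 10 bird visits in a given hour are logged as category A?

0.0458

Thinning: the bird visits that are logged as category A themselves form a Poisson process with rate 0.56 × 11 = 6.16 per hour.
So μ = 6.16.
P(N = 10) = e^(−6.16) · 6.16^10/10! ≈ 0.0458.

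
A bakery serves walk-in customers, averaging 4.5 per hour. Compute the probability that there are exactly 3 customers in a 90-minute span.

Over the interval, μ = 4.5 × 1.5 = 6.75 (a 90-minute span = 1.5 hours).
P(N = 3) = e^(−μ) μ^3/3! = e^(−6.75) · 6.75^3/6 ≈ 0.0600.

0.0600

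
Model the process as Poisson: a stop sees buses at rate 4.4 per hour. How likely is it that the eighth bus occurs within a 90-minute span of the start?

Over the interval, μ = 4.4 × 1.5 = 6.6 (a 90-minute span = 1.5 hours).
The eighth arrival falls in the interval iff at least 8 events occur there: P(S_8 ≤ t) = P(N ≥ 8) = 1 − P(N ≤ 7) ≈ 0.3419.

0.3419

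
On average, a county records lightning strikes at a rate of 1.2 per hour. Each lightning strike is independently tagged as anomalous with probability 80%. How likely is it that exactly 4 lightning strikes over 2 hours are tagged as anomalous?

0.0830

Thinning: the lightning strikes that are tagged as anomalous themselves form a Poisson process with rate 0.8 × 1.2 = 0.96 per hour.
Over the interval, μ = 0.96 × 2 = 1.92 (2 hours).
P(N = 4) = e^(−1.92) · 1.92^4/4! ≈ 0.0830.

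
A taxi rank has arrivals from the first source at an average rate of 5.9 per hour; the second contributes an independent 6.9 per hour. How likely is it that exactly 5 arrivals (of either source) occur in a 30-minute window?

0.1487

Independent Poisson processes superpose: combined rate λ = 5.9 + 6.9 = 12.8 per hour.
Over the interval, μ = 12.8 × 0.5 = 6.4 (a 30-minute window = 0.5 hours).
P(N = 5) = e^(−6.4) · 6.4^5/5! ≈ 0.1487.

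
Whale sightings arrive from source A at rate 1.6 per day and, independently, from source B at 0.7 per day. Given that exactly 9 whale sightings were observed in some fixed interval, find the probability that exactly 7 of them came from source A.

0.2629

Given the total, each event is independently from source A with probability p = λ_A/(λ_A+λ_B) = 1.6/2.3 ≈ 0.6957.
So K ~ Binomial(9, 1.6/2.3): P(K = 7) = C(9,7) · (1.6/2.3)^7 · (0.7/2.3)^2 ≈ 0.2629.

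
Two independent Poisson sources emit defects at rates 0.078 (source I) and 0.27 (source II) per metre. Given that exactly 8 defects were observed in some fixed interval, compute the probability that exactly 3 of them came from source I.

Given the total, each event is independently from source I with probability p = λ_I/(λ_I+λ_II) = 0.078/0.348 ≈ 0.2241.
So K ~ Binomial(8, 0.078/0.348): P(K = 3) = C(8,3) · (0.078/0.348)^3 · (0.27/0.348)^5 ≈ 0.1773.

0.1773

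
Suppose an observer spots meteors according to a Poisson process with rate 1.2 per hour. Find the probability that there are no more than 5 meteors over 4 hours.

0.6510

Over the interval, μ = 1.2 × 4 = 4.8 (4 hours).
P(N ≤ 5) = Σ_{j=0}^{5} e^(−μ) μ^j/j! ≈ 0.6510.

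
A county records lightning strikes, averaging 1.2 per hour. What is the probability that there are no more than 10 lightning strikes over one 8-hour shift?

0.6329

Over the interval, μ = 1.2 × 8 = 9.6 (an 8-hour shift = 8 hours).
P(N ≤ 10) = Σ_{j=0}^{10} e^(−μ) μ^j/j! ≈ 0.6329.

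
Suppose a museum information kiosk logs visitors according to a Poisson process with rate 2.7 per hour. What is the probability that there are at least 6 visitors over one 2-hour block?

0.4539

Over the interval, μ = 2.7 × 2 = 5.4 (a 2-hour block = 2 hours).
P(N ≥ 6) = 1 − P(N ≤ 5) = 1 − Σ_{j=0}^{5} e^(−μ) μ^j/j! ≈ 0.4539.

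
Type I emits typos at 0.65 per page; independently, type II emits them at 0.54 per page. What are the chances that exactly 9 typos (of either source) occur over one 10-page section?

Independent Poisson processes superpose: combined rate λ = 0.65 + 0.54 = 1.19 per page.
Over the interval, μ = 1.19 × 10 = 11.9 (a 10-page section = 10 pages).
P(N = 9) = e^(−11.9) · 11.9^9/9! ≈ 0.0895.

0.0895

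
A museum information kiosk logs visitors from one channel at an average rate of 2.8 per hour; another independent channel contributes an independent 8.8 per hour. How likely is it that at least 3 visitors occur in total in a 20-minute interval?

Independent Poisson processes superpose: combined rate λ = 2.8 + 8.8 = 11.6 per hour.
Over the interval, μ = 11.6 × 1/3 ≈ 3.86667 (a 20-minute interval = 1/3 hours).
P(N ≥ 3) = 1 − P(N ≤ 2) ≈ 0.7417.

0.7417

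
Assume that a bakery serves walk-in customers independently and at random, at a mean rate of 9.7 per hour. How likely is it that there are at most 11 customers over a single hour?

With mean μ = 9.7 per hour,
P(N ≤ 11) = Σ_{j=0}^{11} e^(−μ) μ^j/j! ≈ 0.7303.

0.7303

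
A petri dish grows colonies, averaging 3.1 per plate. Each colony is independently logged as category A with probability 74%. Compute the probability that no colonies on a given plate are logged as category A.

Thinning: the colonies that are logged as category A themselves form a Poisson process with rate 0.74 × 3.1 = 2.294 per plate.
So μ = 2.294.
P(N = 0) = e^(−2.294) · 2.294^0/0! ≈ 0.1009.

0.1009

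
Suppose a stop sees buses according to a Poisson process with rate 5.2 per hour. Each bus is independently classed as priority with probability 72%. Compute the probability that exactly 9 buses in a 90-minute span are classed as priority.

0.0557

Thinning: the buses that are classed as priority themselves form a Poisson process with rate 0.72 × 5.2 = 3.744 per hour.
Over the interval, μ = 3.744 × 1.5 = 5.616 (a 90-minute span = 1.5 hours).
P(N = 9) = e^(−5.616) · 5.616^9/9! ≈ 0.0557.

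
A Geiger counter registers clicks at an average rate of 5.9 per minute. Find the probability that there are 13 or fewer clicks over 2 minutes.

0.7025

Over the interval, μ = 5.9 × 2 = 11.8 (2 minutes).
P(N ≤ 13) = Σ_{j=0}^{13} e^(−μ) μ^j/j! ≈ 0.7025.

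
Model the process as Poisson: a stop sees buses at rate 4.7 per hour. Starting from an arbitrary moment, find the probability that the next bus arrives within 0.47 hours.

0.8902

Inter-arrival times are exponential with rate λ = 4.7 per hour.
P(T ≤ 0.47) = 1 − e^(−λt) = 1 − e^(−4.7 × 0.47) = 1 − e^(−2.209) ≈ 0.8902.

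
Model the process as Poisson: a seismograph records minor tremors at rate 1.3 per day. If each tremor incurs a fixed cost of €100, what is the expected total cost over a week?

€910

E[N] = 1.3 × 7 = 9.1 (a week = 7 days); E[cost] = 9.1 × €100 = €910.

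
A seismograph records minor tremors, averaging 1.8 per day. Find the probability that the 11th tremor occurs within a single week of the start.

0.7124

Over the interval, μ = 1.8 × 7 = 12.6 (a week = 7 days).
The 11th arrival falls in the interval iff at least 11 events occur there: P(S_11 ≤ t) = P(N ≥ 11) = 1 − P(N ≤ 10) ≈ 0.7124.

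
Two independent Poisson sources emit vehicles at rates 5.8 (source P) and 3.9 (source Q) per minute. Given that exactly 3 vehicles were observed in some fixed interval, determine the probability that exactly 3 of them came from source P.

Given the total, each event is independently from source P with probability p = λ_P/(λ_P+λ_Q) = 5.8/9.7 ≈ 0.5979.
So K ~ Binomial(3, 5.8/9.7): P(K = 3) = C(3,3) · (5.8/9.7)^3 · (3.9/9.7)^0 ≈ 0.2138.

0.2138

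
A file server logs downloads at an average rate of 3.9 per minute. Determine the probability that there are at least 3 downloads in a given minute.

0.7469

With mean μ = 3.9 per minute,
P(N ≥ 3) = 1 − P(N ≤ 2) = 1 − Σ_{j=0}^{2} e^(−μ) μ^j/j! ≈ 0.7469.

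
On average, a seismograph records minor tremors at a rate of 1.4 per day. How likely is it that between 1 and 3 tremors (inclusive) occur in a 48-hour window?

Over the interval, μ = 1.4 × 2 = 2.8 (a 48-hour window = 2 days).
P(1 ≤ N ≤ 3) = Σ_{j=1}^{3} e^(−2.8) · 2.8^j/j! ≈ 0.6311.

0.6311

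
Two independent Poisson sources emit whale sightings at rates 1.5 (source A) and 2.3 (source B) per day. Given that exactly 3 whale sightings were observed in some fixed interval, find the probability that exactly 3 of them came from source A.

0.0615

Given the total, each event is independently from source A with probability p = λ_A/(λ_A+λ_B) = 1.5/3.8 ≈ 0.3947.
So K ~ Binomial(3, 1.5/3.8): P(K = 3) = C(3,3) · (1.5/3.8)^3 · (2.3/3.8)^0 ≈ 0.0615.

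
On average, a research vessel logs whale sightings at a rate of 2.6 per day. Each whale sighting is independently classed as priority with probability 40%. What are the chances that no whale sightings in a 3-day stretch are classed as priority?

Thinning: the whale sightings that are classed as priority themselves form a Poisson process with rate 0.4 × 2.6 = 1.04 per day.
Over the interval, μ = 1.04 × 3 = 3.12 (a 3-day stretch = 3 days).
P(N = 0) = e^(−3.12) · 3.12^0/0! ≈ 0.0442.

0.0442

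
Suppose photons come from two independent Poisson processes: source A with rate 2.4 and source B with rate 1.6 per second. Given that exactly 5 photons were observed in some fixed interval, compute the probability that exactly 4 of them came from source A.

0.2592

Given the total, each event is independently from source A with probability p = λ_A/(λ_A+λ_B) = 2.4/4 = 0.6000.
So K ~ Binomial(5, 2.4/4): P(K = 4) = C(5,4) · (2.4/4)^4 · (1.6/4)^1 ≈ 0.2592.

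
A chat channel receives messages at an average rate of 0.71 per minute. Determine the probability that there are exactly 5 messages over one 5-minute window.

Over the interval, μ = 0.71 × 5 = 3.55 (a 5-minute window = 5 minutes).
P(N = 5) = e^(−μ) μ^5/5! = e^(−3.55) · 3.55^5/120 ≈ 0.1350.

0.1350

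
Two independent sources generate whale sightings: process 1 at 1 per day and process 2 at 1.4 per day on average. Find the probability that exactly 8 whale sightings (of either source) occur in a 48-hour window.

Independent Poisson processes superpose: combined rate λ = 1 + 1.4 = 2.4 per day.
Over the interval, μ = 2.4 × 2 = 4.8 (a 48-hour window = 2 days).
P(N = 8) = e^(−4.8) · 4.8^8/8! ≈ 0.0575.

0.0575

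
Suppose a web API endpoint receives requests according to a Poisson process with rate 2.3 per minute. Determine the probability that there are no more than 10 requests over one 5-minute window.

0.4017

Over the interval, μ = 2.3 × 5 = 11.5 (a 5-minute window = 5 minutes).
P(N ≤ 10) = Σ_{j=0}^{10} e^(−μ) μ^j/j! ≈ 0.4017.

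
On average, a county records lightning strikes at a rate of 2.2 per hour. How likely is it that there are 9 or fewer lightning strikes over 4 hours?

0.6137

Over the interval, μ = 2.2 × 4 = 8.8 (4 hours).
P(N ≤ 9) = Σ_{j=0}^{9} e^(−μ) μ^j/j! ≈ 0.6137.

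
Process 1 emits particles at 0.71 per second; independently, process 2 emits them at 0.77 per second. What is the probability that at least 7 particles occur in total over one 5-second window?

Independent Poisson processes superpose: combined rate λ = 0.71 + 0.77 = 1.48 per second.
Over the interval, μ = 1.48 × 5 = 7.4 (a 5-second window = 5 seconds).
P(N ≥ 7) = 1 − P(N ≤ 6) ≈ 0.6080.

0.6080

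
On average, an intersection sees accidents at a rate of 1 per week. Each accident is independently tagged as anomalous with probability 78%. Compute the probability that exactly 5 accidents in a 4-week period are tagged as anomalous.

0.1088

Thinning: the accidents that are tagged as anomalous themselves form a Poisson process with rate 0.78 × 1 = 0.78 per week.
Over the interval, μ = 0.78 × 4 = 3.12 (a 4-week period = 4 weeks).
P(N = 5) = e^(−3.12) · 3.12^5/5! ≈ 0.1088.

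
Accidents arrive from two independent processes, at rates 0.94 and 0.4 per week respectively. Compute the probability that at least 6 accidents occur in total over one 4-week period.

Independent Poisson processes superpose: combined rate λ = 0.94 + 0.4 = 1.34 per week.
Over the interval, μ = 1.34 × 4 = 5.36 (a 4-week period = 4 weeks).
P(N ≥ 6) = 1 − P(N ≤ 5) ≈ 0.4469.

0.4469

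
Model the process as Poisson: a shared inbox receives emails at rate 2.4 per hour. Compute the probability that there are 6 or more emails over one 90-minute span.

Over the interval, μ = 2.4 × 1.5 = 3.6 (a 90-minute span = 1.5 hours).
P(N ≥ 6) = 1 − P(N ≤ 5) = 1 − Σ_{j=0}^{5} e^(−μ) μ^j/j! ≈ 0.1559.

0.1559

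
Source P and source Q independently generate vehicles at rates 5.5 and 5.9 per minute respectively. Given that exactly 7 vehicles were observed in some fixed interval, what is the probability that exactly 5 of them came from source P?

Given the total, each event is independently from source P with probability p = λ_P/(λ_P+λ_Q) = 5.5/11.4 ≈ 0.4825.
So K ~ Binomial(7, 5.5/11.4): P(K = 5) = C(7,5) · (5.5/11.4)^5 · (5.9/11.4)^2 ≈ 0.1470.

0.1470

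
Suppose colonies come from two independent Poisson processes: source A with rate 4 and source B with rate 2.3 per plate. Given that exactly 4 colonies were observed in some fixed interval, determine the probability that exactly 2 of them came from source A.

Given the total, each event is independently from source A with probability p = λ_A/(λ_A+λ_B) = 4/6.3 ≈ 0.6349.
So K ~ Binomial(4, 4/6.3): P(K = 2) = C(4,2) · (4/6.3)^2 · (2.3/6.3)^2 ≈ 0.3224.

0.3224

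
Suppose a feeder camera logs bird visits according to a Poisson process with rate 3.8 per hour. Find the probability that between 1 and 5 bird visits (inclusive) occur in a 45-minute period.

0.8726

Over the interval, μ = 3.8 × 0.75 = 2.85 (a 45-minute period = 0.75 hours).
P(1 ≤ N ≤ 5) = Σ_{j=1}^{5} e^(−2.85) · 2.85^j/j! ≈ 0.8726.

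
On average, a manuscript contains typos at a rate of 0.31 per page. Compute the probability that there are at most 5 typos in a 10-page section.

0.9057

Over the interval, μ = 0.31 × 10 = 3.1 (a 10-page section = 10 pages).
P(N ≤ 5) = Σ_{j=0}^{5} e^(−μ) μ^j/j! ≈ 0.9057.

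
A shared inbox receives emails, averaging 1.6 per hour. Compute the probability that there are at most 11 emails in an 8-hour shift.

0.3738

Over the interval, μ = 1.6 × 8 = 12.8 (an 8-hour shift = 8 hours).
P(N ≤ 11) = Σ_{j=0}^{11} e^(−μ) μ^j/j! ≈ 0.3738.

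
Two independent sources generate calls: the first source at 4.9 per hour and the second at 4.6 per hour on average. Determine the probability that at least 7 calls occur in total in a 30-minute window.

Independent Poisson processes superpose: combined rate λ = 4.9 + 4.6 = 9.5 per hour.
Over the interval, μ = 9.5 × 0.5 = 4.75 (a 30-minute window = 0.5 hours).
P(N ≥ 7) = 1 − P(N ≤ 6) ≈ 0.2022.

0.2022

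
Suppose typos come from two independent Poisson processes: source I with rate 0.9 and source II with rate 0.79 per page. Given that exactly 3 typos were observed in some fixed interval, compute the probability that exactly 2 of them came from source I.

0.3977

Given the total, each event is independently from source I with probability p = λ_I/(λ_I+λ_II) = 0.9/1.69 ≈ 0.5325.
So K ~ Binomial(3, 0.9/1.69): P(K = 2) = C(3,2) · (0.9/1.69)^2 · (0.79/1.69)^1 ≈ 0.3977.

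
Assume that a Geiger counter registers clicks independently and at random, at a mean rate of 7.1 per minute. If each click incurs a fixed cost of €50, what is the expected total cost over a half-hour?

E[N] = 7.1 × 30 = 213 (a half-hour = 30 minutes); E[cost] = 213 × €50 = €10650.

€10650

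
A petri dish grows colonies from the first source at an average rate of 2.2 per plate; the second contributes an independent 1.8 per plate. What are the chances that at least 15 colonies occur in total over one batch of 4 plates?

Independent Poisson processes superpose: combined rate λ = 2.2 + 1.8 = 4 per plate.
Over the interval, μ = 4 × 4 = 16 (a batch of 4 plates = 4 plates).
P(N ≥ 15) = 1 − P(N ≤ 14) ≈ 0.6325.

0.6325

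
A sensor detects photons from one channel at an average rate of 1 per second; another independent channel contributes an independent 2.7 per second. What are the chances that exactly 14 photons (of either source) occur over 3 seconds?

0.0747

Independent Poisson processes superpose: combined rate λ = 1 + 2.7 = 3.7 per second.
Over the interval, μ = 3.7 × 3 = 11.1 (3 seconds).
P(N = 14) = e^(−11.1) · 11.1^14/14! ≈ 0.0747.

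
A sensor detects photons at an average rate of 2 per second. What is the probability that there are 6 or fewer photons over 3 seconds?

Over the interval, μ = 2 × 3 = 6 (3 seconds).
P(N ≤ 6) = Σ_{j=0}^{6} e^(−μ) μ^j/j! ≈ 0.6063.

0.6063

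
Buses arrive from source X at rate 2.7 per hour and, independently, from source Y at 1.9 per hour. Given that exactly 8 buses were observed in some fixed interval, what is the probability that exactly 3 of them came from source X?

Given the total, each event is independently from source X with probability p = λ_X/(λ_X+λ_Y) = 2.7/4.6 ≈ 0.5870.
So K ~ Binomial(8, 2.7/4.6): P(K = 3) = C(8,3) · (2.7/4.6)^3 · (1.9/4.6)^5 ≈ 0.1361.

0.1361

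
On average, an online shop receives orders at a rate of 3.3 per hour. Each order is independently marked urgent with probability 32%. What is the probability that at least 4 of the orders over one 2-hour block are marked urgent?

Thinning: the orders that are marked urgent themselves form a Poisson process with rate 0.32 × 3.3 = 1.056 per hour.
Over the interval, μ = 1.056 × 2 = 2.112 (a 2-hour block = 2 hours).
P(N ≥ 4) = 1 − P(N ≤ 3) ≈ 0.1636.

0.1636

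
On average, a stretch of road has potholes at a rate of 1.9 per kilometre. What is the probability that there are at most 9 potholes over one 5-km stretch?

Over the interval, μ = 1.9 × 5 = 9.5 (a 5-km stretch = 5 kilometres).
P(N ≤ 9) = Σ_{j=0}^{9} e^(−μ) μ^j/j! ≈ 0.5218.

0.5218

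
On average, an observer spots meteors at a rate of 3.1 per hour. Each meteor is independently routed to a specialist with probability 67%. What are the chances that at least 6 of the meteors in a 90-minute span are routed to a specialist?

0.0960

Thinning: the meteors that are routed to a specialist themselves form a Poisson process with rate 0.67 × 3.1 = 2.077 per hour.
Over the interval, μ = 2.077 × 1.5 = 3.1155 (a 90-minute span = 1.5 hours).
P(N ≥ 6) = 1 − P(N ≤ 5) ≈ 0.0960.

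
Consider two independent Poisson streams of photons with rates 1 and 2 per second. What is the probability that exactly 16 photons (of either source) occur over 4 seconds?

0.0543

Independent Poisson processes superpose: combined rate λ = 1 + 2 = 3 per second.
Over the interval, μ = 3 × 4 = 12 (4 seconds).
P(N = 16) = e^(−12) · 12^16/16! ≈ 0.0543.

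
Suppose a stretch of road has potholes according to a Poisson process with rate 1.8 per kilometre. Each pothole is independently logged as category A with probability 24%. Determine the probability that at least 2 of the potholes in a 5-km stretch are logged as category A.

Thinning: the potholes that are logged as category A themselves form a Poisson process with rate 0.24 × 1.8 = 0.432 per kilometre.
Over the interval, μ = 0.432 × 5 = 2.16 (a 5-km stretch = 5 kilometres).
P(N ≥ 2) = 1 − P(N ≤ 1) ≈ 0.6356.

0.6356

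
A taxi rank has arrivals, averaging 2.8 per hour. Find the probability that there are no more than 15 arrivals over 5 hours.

Over the interval, μ = 2.8 × 5 = 14 (5 hours).
P(N ≤ 15) = Σ_{j=0}^{15} e^(−μ) μ^j/j! ≈ 0.6694.

0.6694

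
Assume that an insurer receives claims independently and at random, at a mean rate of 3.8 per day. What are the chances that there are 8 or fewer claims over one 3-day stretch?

0.1984

Over the interval, μ = 3.8 × 3 = 11.4 (a 3-day stretch = 3 days).
P(N ≤ 8) = Σ_{j=0}^{8} e^(−μ) μ^j/j! ≈ 0.1984.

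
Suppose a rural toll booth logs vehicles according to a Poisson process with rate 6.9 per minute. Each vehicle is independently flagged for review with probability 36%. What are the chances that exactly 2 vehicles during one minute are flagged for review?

0.2573

Thinning: the vehicles that are flagged for review themselves form a Poisson process with rate 0.36 × 6.9 = 2.484 per minute.
So μ = 2.484.
P(N = 2) = e^(−2.484) · 2.484^2/2! ≈ 0.2573.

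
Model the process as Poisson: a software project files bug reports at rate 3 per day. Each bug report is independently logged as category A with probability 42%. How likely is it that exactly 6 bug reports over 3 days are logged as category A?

Thinning: the bug reports that are logged as category A themselves form a Poisson process with rate 0.42 × 3 = 1.26 per day.
Over the interval, μ = 1.26 × 3 = 3.78 (3 days).
P(N = 6) = e^(−3.78) · 3.78^6/6! ≈ 0.0925.

0.0925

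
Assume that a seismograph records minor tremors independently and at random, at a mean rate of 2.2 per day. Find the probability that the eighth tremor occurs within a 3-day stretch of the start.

0.3419

Over the interval, μ = 2.2 × 3 = 6.6 (a 3-day stretch = 3 days).
The eighth arrival falls in the interval iff at least 8 events occur there: P(S_8 ≤ t) = P(N ≥ 8) = 1 − P(N ≤ 7) ≈ 0.3419.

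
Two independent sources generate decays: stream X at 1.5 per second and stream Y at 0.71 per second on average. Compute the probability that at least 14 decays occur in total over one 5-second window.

Independent Poisson processes superpose: combined rate λ = 1.5 + 0.71 = 2.21 per second.
Over the interval, μ = 2.21 × 5 = 11.05 (a 5-second window = 5 seconds).
P(N ≥ 14) = 1 − P(N ≤ 13) ≈ 0.2234.

0.2234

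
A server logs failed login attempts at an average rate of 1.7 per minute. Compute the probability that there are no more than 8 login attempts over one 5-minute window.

Over the interval, μ = 1.7 × 5 = 8.5 (a 5-minute window = 5 minutes).
P(N ≤ 8) = Σ_{j=0}^{8} e^(−μ) μ^j/j! ≈ 0.5231.

0.5231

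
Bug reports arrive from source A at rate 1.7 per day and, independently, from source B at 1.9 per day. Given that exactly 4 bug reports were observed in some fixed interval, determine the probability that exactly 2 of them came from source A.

0.3727

Given the total, each event is independently from source A with probability p = λ_A/(λ_A+λ_B) = 1.7/3.6 ≈ 0.4722.
So K ~ Binomial(4, 1.7/3.6): P(K = 2) = C(4,2) · (1.7/3.6)^2 · (1.9/3.6)^2 ≈ 0.3727.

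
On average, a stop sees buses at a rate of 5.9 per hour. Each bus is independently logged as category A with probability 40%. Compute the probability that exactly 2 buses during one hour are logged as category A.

0.2629

Thinning: the buses that are logged as category A themselves form a Poisson process with rate 0.4 × 5.9 = 2.36 per hour.
So μ = 2.36.
P(N = 2) = e^(−2.36) · 2.36^2/2! ≈ 0.2629.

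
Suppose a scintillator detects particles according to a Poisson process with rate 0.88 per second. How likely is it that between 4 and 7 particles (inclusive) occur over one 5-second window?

Over the interval, μ = 0.88 × 5 = 4.4 (a 5-second window = 5 seconds).
P(4 ≤ N ≤ 7) = Σ_{j=4}^{7} e^(−4.4) · 4.4^j/j! ≈ 0.5620.

0.5620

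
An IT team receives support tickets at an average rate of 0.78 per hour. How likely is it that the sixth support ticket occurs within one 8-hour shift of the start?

0.5921

Over the interval, μ = 0.78 × 8 = 6.24 (an 8-hour shift = 8 hours).
The sixth arrival falls in the interval iff at least 6 events occur there: P(S_6 ≤ t) = P(N ≥ 6) = 1 − P(N ≤ 5) ≈ 0.5921.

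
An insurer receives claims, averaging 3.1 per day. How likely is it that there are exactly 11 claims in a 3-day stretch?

0.1031

Over the interval, μ = 3.1 × 3 = 9.3 (a 3-day stretch = 3 days).
P(N = 11) = e^(−μ) μ^11/11! = e^(−9.3) · 9.3^11/39916800 ≈ 0.1031.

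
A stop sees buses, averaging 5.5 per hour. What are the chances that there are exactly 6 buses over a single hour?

0.1571

With mean μ = 5.5 per hour,
P(N = 6) = e^(−μ) μ^6/6! = e^(−5.5) · 5.5^6/720 ≈ 0.1571.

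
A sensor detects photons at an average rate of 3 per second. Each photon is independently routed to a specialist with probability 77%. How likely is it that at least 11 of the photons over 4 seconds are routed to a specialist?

0.3228

Thinning: the photons that are routed to a specialist themselves form a Poisson process with rate 0.77 × 3 = 2.31 per second.
Over the interval, μ = 2.31 × 4 = 9.24 (4 seconds).
P(N ≥ 11) = 1 − P(N ≤ 10) ≈ 0.3228.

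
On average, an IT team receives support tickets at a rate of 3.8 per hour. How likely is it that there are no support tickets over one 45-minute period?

0.0578

Over the interval, μ = 3.8 × 0.75 = 2.85 (a 45-minute period = 0.75 hours).
P(N = 0) = e^(−μ) μ^0/0! = e^(−2.85) · 2.85^0/1 ≈ 0.0578.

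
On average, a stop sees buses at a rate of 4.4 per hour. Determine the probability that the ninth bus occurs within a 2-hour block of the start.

Over the interval, μ = 4.4 × 2 = 8.8 (a 2-hour block = 2 hours).
The ninth arrival falls in the interval iff at least 9 events occur there: P(S_9 ≤ t) = P(N ≥ 9) = 1 − P(N ≤ 8) ≈ 0.5177.

0.5177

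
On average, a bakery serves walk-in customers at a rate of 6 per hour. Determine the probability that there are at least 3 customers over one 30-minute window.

Over the interval, μ = 6 × 0.5 = 3 (a 30-minute window = 0.5 hours).
P(N ≥ 3) = 1 − P(N ≤ 2) = 1 − Σ_{j=0}^{2} e^(−μ) μ^j/j! ≈ 0.5768.

0.5768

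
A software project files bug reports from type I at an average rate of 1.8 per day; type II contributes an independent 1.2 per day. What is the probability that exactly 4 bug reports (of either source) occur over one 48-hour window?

0.1339

Independent Poisson processes superpose: combined rate λ = 1.8 + 1.2 = 3 per day.
Over the interval, μ = 3 × 2 = 6 (a 48-hour window = 2 days).
P(N = 4) = e^(−6) · 6^4/4! ≈ 0.1339.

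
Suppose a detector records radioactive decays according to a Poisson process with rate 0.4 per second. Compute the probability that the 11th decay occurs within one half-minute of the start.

Over the interval, μ = 0.4 × 30 = 12 (a half-minute = 30 seconds).
The 11th arrival falls in the interval iff at least 11 events occur there: P(S_11 ≤ t) = P(N ≥ 11) = 1 − P(N ≤ 10) ≈ 0.6528.

0.6528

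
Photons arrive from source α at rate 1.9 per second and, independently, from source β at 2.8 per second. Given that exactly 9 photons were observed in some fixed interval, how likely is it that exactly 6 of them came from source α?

Given the total, each event is independently from source α with probability p = λ_α/(λ_α+λ_β) = 1.9/4.7 ≈ 0.4043.
So K ~ Binomial(9, 1.9/4.7): P(K = 6) = C(9,6) · (1.9/4.7)^6 · (2.8/4.7)^3 ≈ 0.0775.

0.0775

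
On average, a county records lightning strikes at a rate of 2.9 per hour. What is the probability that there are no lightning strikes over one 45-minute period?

0.1136

Over the interval, μ = 2.9 × 0.75 = 2.175 (a 45-minute period = 0.75 hours).
P(N = 0) = e^(−μ) μ^0/0! = e^(−2.175) · 2.175^0/1 ≈ 0.1136.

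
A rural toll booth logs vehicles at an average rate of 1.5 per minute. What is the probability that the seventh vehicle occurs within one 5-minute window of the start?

0.6218

Over the interval, μ = 1.5 × 5 = 7.5 (a 5-minute window = 5 minutes).
The seventh arrival falls in the interval iff at least 7 events occur there: P(S_7 ≤ t) = P(N ≥ 7) = 1 − P(N ≤ 6) ≈ 0.6218.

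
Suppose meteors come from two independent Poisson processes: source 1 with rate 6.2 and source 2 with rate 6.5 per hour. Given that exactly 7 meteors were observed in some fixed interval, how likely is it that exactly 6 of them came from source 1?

0.0485

Given the total, each event is independently from source 1 with probability p = λ_1/(λ_1+λ_2) = 6.2/12.7 ≈ 0.4882.
So K ~ Binomial(7, 6.2/12.7): P(K = 6) = C(7,6) · (6.2/12.7)^6 · (6.5/12.7)^1 ≈ 0.0485.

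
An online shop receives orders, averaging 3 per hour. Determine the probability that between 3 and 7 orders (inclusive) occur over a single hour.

0.5649

With mean μ = 3 per hour,
P(3 ≤ N ≤ 7) = Σ_{j=3}^{7} e^(−3) · 3^j/j! ≈ 0.5649.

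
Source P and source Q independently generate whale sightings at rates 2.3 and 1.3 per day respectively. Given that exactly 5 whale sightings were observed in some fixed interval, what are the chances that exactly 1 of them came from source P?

Given the total, each event is independently from source P with probability p = λ_P/(λ_P+λ_Q) = 2.3/3.6 ≈ 0.6389.
So K ~ Binomial(5, 2.3/3.6): P(K = 1) = C(5,1) · (2.3/3.6)^1 · (1.3/3.6)^4 ≈ 0.0543.

0.0543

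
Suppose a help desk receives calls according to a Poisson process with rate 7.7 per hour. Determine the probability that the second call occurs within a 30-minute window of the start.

0.8968

Over the interval, μ = 7.7 × 0.5 = 3.85 (a 30-minute window = 0.5 hours).
The second arrival falls in the interval iff at least 2 events occur there: P(S_2 ≤ t) = P(N ≥ 2) = 1 − P(N ≤ 1) ≈ 0.8968.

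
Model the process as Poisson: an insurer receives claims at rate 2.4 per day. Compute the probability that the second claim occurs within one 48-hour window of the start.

Over the interval, μ = 2.4 × 2 = 4.8 (a 48-hour window = 2 days).
The second arrival falls in the interval iff at least 2 events occur there: P(S_2 ≤ t) = P(N ≥ 2) = 1 − P(N ≤ 1) ≈ 0.9523.

0.9523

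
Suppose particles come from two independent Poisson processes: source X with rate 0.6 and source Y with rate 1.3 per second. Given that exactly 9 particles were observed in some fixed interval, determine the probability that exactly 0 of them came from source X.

0.0329

Given the total, each event is independently from source X with probability p = λ_X/(λ_X+λ_Y) = 0.6/1.9 ≈ 0.3158.
So K ~ Binomial(9, 0.6/1.9): P(K = 0) = C(9,0) · (0.6/1.9)^0 · (1.3/1.9)^9 ≈ 0.0329.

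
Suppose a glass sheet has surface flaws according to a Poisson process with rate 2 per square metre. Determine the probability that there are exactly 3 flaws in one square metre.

With mean μ = 2 per square metre,
P(N = 3) = e^(−μ) μ^3/3! = e^(−2) · 2^3/6 ≈ 0.1804.

0.1804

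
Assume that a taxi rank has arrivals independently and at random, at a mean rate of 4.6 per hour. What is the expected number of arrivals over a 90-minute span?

E[N] = λt = 4.6 × 1.5 = 6.9 (a 90-minute span = 1.5 hours).

6.9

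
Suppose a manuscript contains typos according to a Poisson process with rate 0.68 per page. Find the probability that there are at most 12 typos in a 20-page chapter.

Over the interval, μ = 0.68 × 20 = 13.6 (a 20-page chapter = 20 pages).
P(N ≤ 12) = Σ_{j=0}^{12} e^(−μ) μ^j/j! ≈ 0.3989.

0.3989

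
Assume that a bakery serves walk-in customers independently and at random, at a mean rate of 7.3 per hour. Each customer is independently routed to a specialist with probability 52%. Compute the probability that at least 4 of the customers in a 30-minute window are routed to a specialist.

Thinning: the customers that are routed to a specialist themselves form a Poisson process with rate 0.52 × 7.3 = 3.796 per hour.
Over the interval, μ = 3.796 × 0.5 = 1.898 (a 30-minute window = 0.5 hours).
P(N ≥ 4) = 1 − P(N ≤ 3) ≈ 0.1250.

0.1250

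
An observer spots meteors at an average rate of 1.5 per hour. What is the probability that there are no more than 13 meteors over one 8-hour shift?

Over the interval, μ = 1.5 × 8 = 12 (an 8-hour shift = 8 hours).
P(N ≤ 13) = Σ_{j=0}^{13} e^(−μ) μ^j/j! ≈ 0.6815.

0.6815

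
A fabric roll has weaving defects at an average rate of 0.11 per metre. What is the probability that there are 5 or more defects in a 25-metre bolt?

0.1446

Over the interval, μ = 0.11 × 25 = 2.75 (a 25-metre bolt = 25 metres).
P(N ≥ 5) = 1 − P(N ≤ 4) = 1 − Σ_{j=0}^{4} e^(−μ) μ^j/j! ≈ 0.1446.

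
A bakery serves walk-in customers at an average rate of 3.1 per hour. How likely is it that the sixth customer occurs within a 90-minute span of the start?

0.3229

Over the interval, μ = 3.1 × 1.5 = 4.65 (a 90-minute span = 1.5 hours).
The sixth arrival falls in the interval iff at least 6 events occur there: P(S_6 ≤ t) = P(N ≥ 6) = 1 − P(N ≤ 5) ≈ 0.3229.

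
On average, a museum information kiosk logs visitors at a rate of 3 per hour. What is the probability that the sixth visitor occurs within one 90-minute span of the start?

Over the interval, μ = 3 × 1.5 = 4.5 (a 90-minute span = 1.5 hours).
The sixth arrival falls in the interval iff at least 6 events occur there: P(S_6 ≤ t) = P(N ≥ 6) = 1 − P(N ≤ 5) ≈ 0.2971.

0.2971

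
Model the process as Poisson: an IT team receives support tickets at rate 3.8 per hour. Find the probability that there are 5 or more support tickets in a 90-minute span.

0.6728

Over the interval, μ = 3.8 × 1.5 = 5.7 (a 90-minute span = 1.5 hours).
P(N ≥ 5) = 1 − P(N ≤ 4) = 1 − Σ_{j=0}^{4} e^(−μ) μ^j/j! ≈ 0.6728.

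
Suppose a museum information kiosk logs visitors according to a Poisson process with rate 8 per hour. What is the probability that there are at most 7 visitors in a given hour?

0.4530

With mean μ = 8 per hour,
P(N ≤ 7) = Σ_{j=0}^{7} e^(−μ) μ^j/j! ≈ 0.4530.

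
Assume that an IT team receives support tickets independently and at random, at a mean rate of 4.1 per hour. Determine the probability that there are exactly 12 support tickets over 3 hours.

0.1139

Over the interval, μ = 4.1 × 3 = 12.3 (3 hours).
P(N = 12) = e^(−μ) μ^12/12! = e^(−12.3) · 12.3^12/479001600 ≈ 0.1139.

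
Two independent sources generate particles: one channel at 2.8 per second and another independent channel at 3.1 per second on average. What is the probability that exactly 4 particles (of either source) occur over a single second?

Independent Poisson processes superpose: combined rate λ = 2.8 + 3.1 = 5.9 per second.
So μ = 5.9.
P(N = 4) = e^(−5.9) · 5.9^4/4! ≈ 0.1383.

0.1383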